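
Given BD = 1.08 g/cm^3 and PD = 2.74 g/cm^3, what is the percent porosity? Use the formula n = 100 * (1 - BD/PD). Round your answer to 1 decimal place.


Step 1: Formula: n = 100 * (1 - BD / PD)
Step 2: n = 100 * (1 - 1.08 / 2.74)
Step 3: n = 100 * (1 - 0.39416)
Step 4: n = 60.6%

60.6


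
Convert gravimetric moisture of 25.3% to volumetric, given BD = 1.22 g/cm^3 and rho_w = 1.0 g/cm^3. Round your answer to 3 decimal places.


Step 1: theta = (w / 100) * BD / rho_w
Step 2: theta = (25.3 / 100) * 1.22 / 1.0
Step 3: theta = 0.253 * 1.22
Step 4: theta = 0.309

0.309


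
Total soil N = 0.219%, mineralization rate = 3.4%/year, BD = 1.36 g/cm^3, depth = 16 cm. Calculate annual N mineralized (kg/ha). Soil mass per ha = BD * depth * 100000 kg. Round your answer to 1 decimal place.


Step 1: Soil mass per ha = BD * depth * 100000 = 1.36 * 16 * 100000 = 2176000 kg
Step 2: Total N pool = soil mass * N%/100 = 2176000 * 0.219/100 = 4765.44 kg/ha
Step 3: N mineralized = N pool * rate%/100 = 4765.44 * 3.4/100 = 162.0 kg/ha/yr

162.0


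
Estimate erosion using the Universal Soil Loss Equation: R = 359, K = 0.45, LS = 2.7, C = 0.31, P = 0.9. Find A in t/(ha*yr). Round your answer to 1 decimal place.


Step 1: A = R * K * LS * C * P
Step 2: R * K = 359 * 0.45 = 161.55
Step 3: (R*K) * LS = 161.55 * 2.7 = 436.185
Step 4: * C * P = 436.185 * 0.31 * 0.9 = 121.7
Step 5: A = 121.7 t/(ha*yr)

121.7


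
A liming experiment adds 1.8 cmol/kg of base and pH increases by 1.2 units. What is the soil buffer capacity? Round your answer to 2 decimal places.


Step 1: BC = change in base / change in pH
Step 2: BC = 1.8 / 1.2
Step 3: BC = 1.5 cmol/(kg*pH unit)

1.5


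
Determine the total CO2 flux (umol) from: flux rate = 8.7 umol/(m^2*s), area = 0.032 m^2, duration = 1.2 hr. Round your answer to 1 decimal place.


Step 1: Convert time to seconds: 1.2 hr * 3600 = 4320.0 s
Step 2: Total = flux * area * time_s
Step 3: Total = 8.7 * 0.032 * 4320.0
Step 4: Total = 1202.7 umol

1202.7


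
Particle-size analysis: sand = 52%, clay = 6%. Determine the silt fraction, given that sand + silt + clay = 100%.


Step 1: sand + silt + clay = 100%
Step 2: silt = 100 - sand - clay
Step 3: silt = 100 - 52 - 6
Step 4: silt = 42%

42


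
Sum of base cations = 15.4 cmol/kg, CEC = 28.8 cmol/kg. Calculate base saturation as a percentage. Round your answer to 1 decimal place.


Step 1: BS = 100 * (sum of bases) / CEC
Step 2: BS = 100 * 15.4 / 28.8
Step 3: BS = 53.5%

53.5


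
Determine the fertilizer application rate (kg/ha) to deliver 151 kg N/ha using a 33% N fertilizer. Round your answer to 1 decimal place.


Step 1: Fertilizer rate = target N / (N content / 100)
Step 2: Rate = 151 / (33 / 100)
Step 3: Rate = 151 / 0.33
Step 4: Rate = 457.6 kg/ha

457.6


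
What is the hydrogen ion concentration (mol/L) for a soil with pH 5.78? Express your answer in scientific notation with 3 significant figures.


Step 1: [H+] = 10^(-pH)
Step 2: [H+] = 10^(-5.78)
Step 3: [H+] = 1.66e-06 mol/L

1.66e-06


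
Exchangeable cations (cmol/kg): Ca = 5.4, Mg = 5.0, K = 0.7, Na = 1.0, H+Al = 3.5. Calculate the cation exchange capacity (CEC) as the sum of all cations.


Step 1: CEC = Ca + Mg + K + Na + (H+Al)
Step 2: CEC = 5.4 + 5.0 + 0.7 + 1.0 + 3.5
Step 3: CEC = 15.6 cmol/kg

15.6


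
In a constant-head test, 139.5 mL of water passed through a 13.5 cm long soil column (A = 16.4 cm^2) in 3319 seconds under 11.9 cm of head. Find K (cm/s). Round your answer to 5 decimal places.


Step 1: K = Q * L / (A * t * h)
Step 2: Numerator = 139.5 * 13.5 = 1883.25
Step 3: Denominator = 16.4 * 3319 * 11.9 = 647736.04
Step 4: K = 1883.25 / 647736.04 = 0.00291 cm/s

0.00291


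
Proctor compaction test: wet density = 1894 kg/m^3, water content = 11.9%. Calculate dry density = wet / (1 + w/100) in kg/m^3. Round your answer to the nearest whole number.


Step 1: Dry density = wet density / (1 + w/100)
Step 2: Dry density = 1894 / (1 + 11.9/100)
Step 3: Dry density = 1894 / 1.119
Step 4: Dry density = 1693 kg/m^3

1693


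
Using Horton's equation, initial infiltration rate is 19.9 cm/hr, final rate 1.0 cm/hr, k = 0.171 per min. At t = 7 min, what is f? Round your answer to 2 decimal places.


Step 1: f = fc + (f0 - fc) * exp(-k * t)
Step 2: exp(-0.171 * 7) = 0.302099
Step 3: f = 1.0 + (19.9 - 1.0) * 0.302099
Step 4: f = 1.0 + 18.9 * 0.302099
Step 5: f = 6.71 cm/hr

6.71


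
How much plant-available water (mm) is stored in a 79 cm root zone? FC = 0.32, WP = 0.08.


Step 1: Available water = (FC - WP) * depth * 10
Step 2: AW = (0.32 - 0.08) * 79 * 10
Step 3: AW = 0.24 * 79 * 10
Step 4: AW = 189.6 mm

189.6


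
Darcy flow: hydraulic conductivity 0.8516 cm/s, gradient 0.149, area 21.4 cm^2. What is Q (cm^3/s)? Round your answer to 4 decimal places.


Step 1: Apply Darcy's law: Q = K * i * A
Step 2: Q = 0.8516 * 0.149 * 21.4
Step 3: Q = 2.7154 cm^3/s

2.7154


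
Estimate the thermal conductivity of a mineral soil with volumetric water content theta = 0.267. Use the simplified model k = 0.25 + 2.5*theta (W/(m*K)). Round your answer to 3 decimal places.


Step 1: k = 0.25 + 2.5 * theta
Step 2: k = 0.25 + 2.5 * 0.267
Step 3: k = 0.25 + 0.668
Step 4: k = 0.918 W/(m*K)

0.918


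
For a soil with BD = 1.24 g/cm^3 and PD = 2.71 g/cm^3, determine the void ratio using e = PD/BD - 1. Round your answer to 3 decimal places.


Step 1: e = PD / BD - 1
Step 2: e = 2.71 / 1.24 - 1
Step 3: e = 2.18548 - 1
Step 4: e = 1.185

1.185


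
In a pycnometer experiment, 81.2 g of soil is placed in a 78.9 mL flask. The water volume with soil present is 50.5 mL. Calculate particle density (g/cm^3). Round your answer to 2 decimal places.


Step 1: Volume of solids = flask volume - water volume with soil
Step 2: V_solids = 78.9 - 50.5 = 28.4 mL
Step 3: Particle density = mass / V_solids = 81.2 / 28.4 = 2.86 g/cm^3

2.86


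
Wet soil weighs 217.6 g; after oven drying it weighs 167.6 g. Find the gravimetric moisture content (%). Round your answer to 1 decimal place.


Step 1: Water mass = wet - dry = 217.6 - 167.6 = 50.0 g
Step 2: w = 100 * water mass / dry mass
Step 3: w = 100 * 50.0 / 167.6 = 29.8%

29.8


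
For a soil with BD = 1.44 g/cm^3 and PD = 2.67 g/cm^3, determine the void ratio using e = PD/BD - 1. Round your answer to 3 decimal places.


Step 1: e = PD / BD - 1
Step 2: e = 2.67 / 1.44 - 1
Step 3: e = 1.85417 - 1
Step 4: e = 0.854

0.854


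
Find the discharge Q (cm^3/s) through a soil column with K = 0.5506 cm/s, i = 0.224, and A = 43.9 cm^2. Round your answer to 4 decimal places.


Step 1: Apply Darcy's law: Q = K * i * A
Step 2: Q = 0.5506 * 0.224 * 43.9
Step 3: Q = 5.4144 cm^3/s

5.4144


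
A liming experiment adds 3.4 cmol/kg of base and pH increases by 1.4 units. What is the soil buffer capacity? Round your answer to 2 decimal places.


Step 1: BC = change in base / change in pH
Step 2: BC = 3.4 / 1.4
Step 3: BC = 2.43 cmol/(kg*pH unit)

2.43


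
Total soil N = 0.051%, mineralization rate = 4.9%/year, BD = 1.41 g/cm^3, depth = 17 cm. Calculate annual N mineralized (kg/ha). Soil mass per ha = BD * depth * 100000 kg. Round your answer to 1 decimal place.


Step 1: Soil mass per ha = BD * depth * 100000 = 1.41 * 17 * 100000 = 2397000 kg
Step 2: Total N pool = soil mass * N%/100 = 2397000 * 0.051/100 = 1222.47 kg/ha
Step 3: N mineralized = N pool * rate%/100 = 1222.47 * 4.9/100 = 59.9 kg/ha/yr

59.9


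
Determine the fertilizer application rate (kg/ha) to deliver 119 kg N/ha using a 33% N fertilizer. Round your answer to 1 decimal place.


Step 1: Fertilizer rate = target N / (N content / 100)
Step 2: Rate = 119 / (33 / 100)
Step 3: Rate = 119 / 0.33
Step 4: Rate = 360.6 kg/ha

360.6


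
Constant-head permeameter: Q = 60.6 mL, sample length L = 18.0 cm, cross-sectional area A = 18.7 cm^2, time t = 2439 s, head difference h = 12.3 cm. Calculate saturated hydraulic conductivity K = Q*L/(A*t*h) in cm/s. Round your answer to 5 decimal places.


Step 1: K = Q * L / (A * t * h)
Step 2: Numerator = 60.6 * 18.0 = 1090.8
Step 3: Denominator = 18.7 * 2439 * 12.3 = 560994.39
Step 4: K = 1090.8 / 560994.39 = 0.00194 cm/s

0.00194


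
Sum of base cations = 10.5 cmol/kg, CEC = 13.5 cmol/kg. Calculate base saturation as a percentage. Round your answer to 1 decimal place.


Step 1: BS = 100 * (sum of bases) / CEC
Step 2: BS = 100 * 10.5 / 13.5
Step 3: BS = 77.8%

77.8


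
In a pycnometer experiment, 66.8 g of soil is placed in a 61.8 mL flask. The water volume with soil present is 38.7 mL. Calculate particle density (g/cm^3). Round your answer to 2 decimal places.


Step 1: Volume of solids = flask volume - water volume with soil
Step 2: V_solids = 61.8 - 38.7 = 23.1 mL
Step 3: Particle density = mass / V_solids = 66.8 / 23.1 = 2.89 g/cm^3

2.89


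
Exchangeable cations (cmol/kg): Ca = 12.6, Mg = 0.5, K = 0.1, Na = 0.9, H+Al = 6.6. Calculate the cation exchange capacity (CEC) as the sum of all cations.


Step 1: CEC = Ca + Mg + K + Na + (H+Al)
Step 2: CEC = 12.6 + 0.5 + 0.1 + 0.9 + 6.6
Step 3: CEC = 20.7 cmol/kg

20.7


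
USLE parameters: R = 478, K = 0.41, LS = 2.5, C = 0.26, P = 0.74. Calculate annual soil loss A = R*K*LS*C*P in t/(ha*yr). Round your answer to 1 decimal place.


Step 1: A = R * K * LS * C * P
Step 2: R * K = 478 * 0.41 = 195.98
Step 3: (R*K) * LS = 195.98 * 2.5 = 489.95
Step 4: * C * P = 489.95 * 0.26 * 0.74 = 94.3
Step 5: A = 94.3 t/(ha*yr)

94.3


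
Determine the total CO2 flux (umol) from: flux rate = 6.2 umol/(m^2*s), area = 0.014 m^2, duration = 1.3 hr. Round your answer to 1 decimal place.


Step 1: Convert time to seconds: 1.3 hr * 3600 = 4680.0 s
Step 2: Total = flux * area * time_s
Step 3: Total = 6.2 * 0.014 * 4680.0
Step 4: Total = 406.2 umol

406.2


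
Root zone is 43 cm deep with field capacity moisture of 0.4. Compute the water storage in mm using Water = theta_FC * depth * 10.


Step 1: Water (mm) = theta_FC * depth (cm) * 10
Step 2: Water = 0.4 * 43 * 10
Step 3: Water = 172.0 mm

172.0


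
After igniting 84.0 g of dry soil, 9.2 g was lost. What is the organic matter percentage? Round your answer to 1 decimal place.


Step 1: OM% = 100 * LOI / sample mass
Step 2: OM = 100 * 9.2 / 84.0
Step 3: OM = 11.0%

11.0


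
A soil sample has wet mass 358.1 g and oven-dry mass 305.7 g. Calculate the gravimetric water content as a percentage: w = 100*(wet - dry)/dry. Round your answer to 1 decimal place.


Step 1: Water mass = wet - dry = 358.1 - 305.7 = 52.4 g
Step 2: w = 100 * water mass / dry mass
Step 3: w = 100 * 52.4 / 305.7 = 17.1%

17.1


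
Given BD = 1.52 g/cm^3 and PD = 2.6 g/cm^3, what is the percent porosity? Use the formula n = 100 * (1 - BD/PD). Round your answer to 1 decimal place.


Step 1: Formula: n = 100 * (1 - BD / PD)
Step 2: n = 100 * (1 - 1.52 / 2.6)
Step 3: n = 100 * (1 - 0.58462)
Step 4: n = 41.5%

41.5


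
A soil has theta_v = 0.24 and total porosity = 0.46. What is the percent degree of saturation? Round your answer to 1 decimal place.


Step 1: S = 100 * theta_v / n
Step 2: S = 100 * 0.24 / 0.46
Step 3: S = 52.2%

52.2


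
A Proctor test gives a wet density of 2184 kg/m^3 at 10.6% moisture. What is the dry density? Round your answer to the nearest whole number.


Step 1: Dry density = wet density / (1 + w/100)
Step 2: Dry density = 2184 / (1 + 10.6/100)
Step 3: Dry density = 2184 / 1.106
Step 4: Dry density = 1975 kg/m^3

1975


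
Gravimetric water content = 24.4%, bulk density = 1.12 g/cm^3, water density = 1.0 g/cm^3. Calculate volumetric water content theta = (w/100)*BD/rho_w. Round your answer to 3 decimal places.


Step 1: theta = (w / 100) * BD / rho_w
Step 2: theta = (24.4 / 100) * 1.12 / 1.0
Step 3: theta = 0.244 * 1.12
Step 4: theta = 0.273

0.273


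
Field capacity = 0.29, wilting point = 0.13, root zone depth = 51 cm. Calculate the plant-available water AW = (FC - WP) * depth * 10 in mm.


Step 1: Available water = (FC - WP) * depth * 10
Step 2: AW = (0.29 - 0.13) * 51 * 10
Step 3: AW = 0.16 * 51 * 10
Step 4: AW = 81.6 mm

81.6


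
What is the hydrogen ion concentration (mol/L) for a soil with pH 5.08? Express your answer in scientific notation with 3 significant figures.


Step 1: [H+] = 10^(-pH)
Step 2: [H+] = 10^(-5.08)
Step 3: [H+] = 8.32e-06 mol/L

8.32e-06


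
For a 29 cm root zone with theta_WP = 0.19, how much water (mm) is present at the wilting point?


Step 1: Water (mm) = theta_WP * depth * 10
Step 2: Water = 0.19 * 29 * 10
Step 3: Water = 55.1 mm

55.1


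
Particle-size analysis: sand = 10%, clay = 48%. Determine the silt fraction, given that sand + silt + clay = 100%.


Step 1: sand + silt + clay = 100%
Step 2: silt = 100 - sand - clay
Step 3: silt = 100 - 10 - 48
Step 4: silt = 42%

42


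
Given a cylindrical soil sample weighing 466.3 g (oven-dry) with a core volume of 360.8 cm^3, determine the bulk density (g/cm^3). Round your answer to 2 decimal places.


Step 1: Identify the formula: BD = dry mass / volume
Step 2: Substitute values: BD = 466.3 / 360.8
Step 3: BD = 1.29 g/cm^3

1.29


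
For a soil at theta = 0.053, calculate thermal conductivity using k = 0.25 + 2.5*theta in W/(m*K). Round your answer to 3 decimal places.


Step 1: k = 0.25 + 2.5 * theta
Step 2: k = 0.25 + 2.5 * 0.053
Step 3: k = 0.25 + 0.133
Step 4: k = 0.383 W/(m*K)

0.383


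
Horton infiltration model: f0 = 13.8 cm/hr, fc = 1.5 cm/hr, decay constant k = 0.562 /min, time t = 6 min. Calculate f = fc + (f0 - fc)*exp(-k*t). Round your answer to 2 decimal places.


Step 1: f = fc + (f0 - fc) * exp(-k * t)
Step 2: exp(-0.562 * 6) = 0.034321
Step 3: f = 1.5 + (13.8 - 1.5) * 0.034321
Step 4: f = 1.5 + 12.3 * 0.034321
Step 5: f = 1.92 cm/hr

1.92


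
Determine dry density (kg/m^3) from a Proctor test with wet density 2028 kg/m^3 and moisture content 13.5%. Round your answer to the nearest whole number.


Step 1: Dry density = wet density / (1 + w/100)
Step 2: Dry density = 2028 / (1 + 13.5/100)
Step 3: Dry density = 2028 / 1.135
Step 4: Dry density = 1787 kg/m^3

1787


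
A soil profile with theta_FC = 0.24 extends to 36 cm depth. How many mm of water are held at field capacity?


Step 1: Water (mm) = theta_FC * depth (cm) * 10
Step 2: Water = 0.24 * 36 * 10
Step 3: Water = 86.4 mm

86.4


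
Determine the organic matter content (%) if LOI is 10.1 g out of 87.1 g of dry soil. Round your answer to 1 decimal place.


Step 1: OM% = 100 * LOI / sample mass
Step 2: OM = 100 * 10.1 / 87.1
Step 3: OM = 11.6%

11.6


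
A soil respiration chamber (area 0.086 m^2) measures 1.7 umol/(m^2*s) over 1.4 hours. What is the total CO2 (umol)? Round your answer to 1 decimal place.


Step 1: Convert time to seconds: 1.4 hr * 3600 = 5040.0 s
Step 2: Total = flux * area * time_s
Step 3: Total = 1.7 * 0.086 * 5040.0
Step 4: Total = 736.8 umol

736.8


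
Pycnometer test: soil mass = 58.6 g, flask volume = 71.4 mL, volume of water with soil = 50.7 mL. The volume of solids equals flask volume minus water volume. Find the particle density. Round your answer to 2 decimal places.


Step 1: Volume of solids = flask volume - water volume with soil
Step 2: V_solids = 71.4 - 50.7 = 20.7 mL
Step 3: Particle density = mass / V_solids = 58.6 / 20.7 = 2.83 g/cm^3

2.83


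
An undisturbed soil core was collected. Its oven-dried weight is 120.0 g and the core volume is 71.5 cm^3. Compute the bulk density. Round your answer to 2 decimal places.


Step 1: Identify the formula: BD = dry mass / volume
Step 2: Substitute values: BD = 120.0 / 71.5
Step 3: BD = 1.68 g/cm^3

1.68


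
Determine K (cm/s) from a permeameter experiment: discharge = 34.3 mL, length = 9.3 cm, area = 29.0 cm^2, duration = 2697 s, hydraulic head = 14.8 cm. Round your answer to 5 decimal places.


Step 1: K = Q * L / (A * t * h)
Step 2: Numerator = 34.3 * 9.3 = 318.99
Step 3: Denominator = 29.0 * 2697 * 14.8 = 1157552.4
Step 4: K = 318.99 / 1157552.4 = 0.00028 cm/s

0.00028


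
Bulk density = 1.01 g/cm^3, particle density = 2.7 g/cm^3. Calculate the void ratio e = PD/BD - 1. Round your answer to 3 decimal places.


Step 1: e = PD / BD - 1
Step 2: e = 2.7 / 1.01 - 1
Step 3: e = 2.67327 - 1
Step 4: e = 1.673

1.673


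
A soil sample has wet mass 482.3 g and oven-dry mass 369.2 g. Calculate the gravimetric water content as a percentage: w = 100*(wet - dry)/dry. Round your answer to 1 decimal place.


Step 1: Water mass = wet - dry = 482.3 - 369.2 = 113.1 g
Step 2: w = 100 * water mass / dry mass
Step 3: w = 100 * 113.1 / 369.2 = 30.6%

30.6


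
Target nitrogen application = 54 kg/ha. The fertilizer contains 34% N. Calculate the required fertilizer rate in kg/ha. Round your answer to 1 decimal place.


Step 1: Fertilizer rate = target N / (N content / 100)
Step 2: Rate = 54 / (34 / 100)
Step 3: Rate = 54 / 0.34
Step 4: Rate = 158.8 kg/ha

158.8


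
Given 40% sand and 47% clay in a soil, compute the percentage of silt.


Step 1: sand + silt + clay = 100%
Step 2: silt = 100 - sand - clay
Step 3: silt = 100 - 40 - 47
Step 4: silt = 13%

13


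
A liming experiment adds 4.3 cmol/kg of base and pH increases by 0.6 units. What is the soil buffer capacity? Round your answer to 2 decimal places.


Step 1: BC = change in base / change in pH
Step 2: BC = 4.3 / 0.6
Step 3: BC = 7.17 cmol/(kg*pH unit)

7.17


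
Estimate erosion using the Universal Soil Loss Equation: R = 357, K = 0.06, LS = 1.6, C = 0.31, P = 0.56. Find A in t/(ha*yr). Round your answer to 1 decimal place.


Step 1: A = R * K * LS * C * P
Step 2: R * K = 357 * 0.06 = 21.42
Step 3: (R*K) * LS = 21.42 * 1.6 = 34.272
Step 4: * C * P = 34.272 * 0.31 * 0.56 = 5.9
Step 5: A = 5.9 t/(ha*yr)

5.9


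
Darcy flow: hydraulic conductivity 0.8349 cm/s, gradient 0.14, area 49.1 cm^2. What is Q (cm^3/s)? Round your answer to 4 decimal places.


Step 1: Apply Darcy's law: Q = K * i * A
Step 2: Q = 0.8349 * 0.14 * 49.1
Step 3: Q = 5.7391 cm^3/s

5.7391


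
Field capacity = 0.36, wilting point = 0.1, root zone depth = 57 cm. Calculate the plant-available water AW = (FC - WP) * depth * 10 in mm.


Step 1: Available water = (FC - WP) * depth * 10
Step 2: AW = (0.36 - 0.1) * 57 * 10
Step 3: AW = 0.26 * 57 * 10
Step 4: AW = 148.2 mm

148.2


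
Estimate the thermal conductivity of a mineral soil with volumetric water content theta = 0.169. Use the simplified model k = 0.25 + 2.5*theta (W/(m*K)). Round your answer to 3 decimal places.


Step 1: k = 0.25 + 2.5 * theta
Step 2: k = 0.25 + 2.5 * 0.169
Step 3: k = 0.25 + 0.423
Step 4: k = 0.673 W/(m*K)

0.673


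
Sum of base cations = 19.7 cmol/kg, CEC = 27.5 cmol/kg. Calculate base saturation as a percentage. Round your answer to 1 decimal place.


Step 1: BS = 100 * (sum of bases) / CEC
Step 2: BS = 100 * 19.7 / 27.5
Step 3: BS = 71.6%

71.6


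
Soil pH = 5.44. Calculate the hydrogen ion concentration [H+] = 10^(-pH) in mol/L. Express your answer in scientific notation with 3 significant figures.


Step 1: [H+] = 10^(-pH)
Step 2: [H+] = 10^(-5.44)
Step 3: [H+] = 3.63e-06 mol/L

3.63e-06


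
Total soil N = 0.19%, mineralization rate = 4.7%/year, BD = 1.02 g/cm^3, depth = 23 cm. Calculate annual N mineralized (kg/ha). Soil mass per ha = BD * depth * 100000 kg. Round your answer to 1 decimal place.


Step 1: Soil mass per ha = BD * depth * 100000 = 1.02 * 23 * 100000 = 2346000 kg
Step 2: Total N pool = soil mass * N%/100 = 2346000 * 0.19/100 = 4457.4 kg/ha
Step 3: N mineralized = N pool * rate%/100 = 4457.4 * 4.7/100 = 209.5 kg/ha/yr

209.5


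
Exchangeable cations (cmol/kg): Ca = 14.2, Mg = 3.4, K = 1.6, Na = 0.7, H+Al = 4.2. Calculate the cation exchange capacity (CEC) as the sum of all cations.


Step 1: CEC = Ca + Mg + K + Na + (H+Al)
Step 2: CEC = 14.2 + 3.4 + 1.6 + 0.7 + 4.2
Step 3: CEC = 24.1 cmol/kg

24.1


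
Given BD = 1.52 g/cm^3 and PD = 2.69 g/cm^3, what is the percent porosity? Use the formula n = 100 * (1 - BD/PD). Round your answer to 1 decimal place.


Step 1: Formula: n = 100 * (1 - BD / PD)
Step 2: n = 100 * (1 - 1.52 / 2.69)
Step 3: n = 100 * (1 - 0.56506)
Step 4: n = 43.5%

43.5


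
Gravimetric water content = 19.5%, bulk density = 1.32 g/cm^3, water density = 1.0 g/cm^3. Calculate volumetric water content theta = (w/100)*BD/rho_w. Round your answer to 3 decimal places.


Step 1: theta = (w / 100) * BD / rho_w
Step 2: theta = (19.5 / 100) * 1.32 / 1.0
Step 3: theta = 0.195 * 1.32
Step 4: theta = 0.257

0.257


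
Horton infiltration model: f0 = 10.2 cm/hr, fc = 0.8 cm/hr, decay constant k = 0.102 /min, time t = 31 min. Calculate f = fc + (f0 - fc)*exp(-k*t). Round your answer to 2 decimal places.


Step 1: f = fc + (f0 - fc) * exp(-k * t)
Step 2: exp(-0.102 * 31) = 0.042341
Step 3: f = 0.8 + (10.2 - 0.8) * 0.042341
Step 4: f = 0.8 + 9.4 * 0.042341
Step 5: f = 1.2 cm/hr

1.2


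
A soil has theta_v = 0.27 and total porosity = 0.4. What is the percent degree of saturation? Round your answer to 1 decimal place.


Step 1: S = 100 * theta_v / n
Step 2: S = 100 * 0.27 / 0.4
Step 3: S = 67.5%

67.5


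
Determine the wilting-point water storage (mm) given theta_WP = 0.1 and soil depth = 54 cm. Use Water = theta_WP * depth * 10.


Step 1: Water (mm) = theta_WP * depth * 10
Step 2: Water = 0.1 * 54 * 10
Step 3: Water = 54.0 mm

54.0


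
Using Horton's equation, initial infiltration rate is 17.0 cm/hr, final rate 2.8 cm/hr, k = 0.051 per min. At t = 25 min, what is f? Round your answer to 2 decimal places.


Step 1: f = fc + (f0 - fc) * exp(-k * t)
Step 2: exp(-0.051 * 25) = 0.279431
Step 3: f = 2.8 + (17.0 - 2.8) * 0.279431
Step 4: f = 2.8 + 14.2 * 0.279431
Step 5: f = 6.77 cm/hr

6.77


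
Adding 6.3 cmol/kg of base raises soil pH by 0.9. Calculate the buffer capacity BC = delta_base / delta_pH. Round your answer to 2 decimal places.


Step 1: BC = change in base / change in pH
Step 2: BC = 6.3 / 0.9
Step 3: BC = 7.0 cmol/(kg*pH unit)

7.0


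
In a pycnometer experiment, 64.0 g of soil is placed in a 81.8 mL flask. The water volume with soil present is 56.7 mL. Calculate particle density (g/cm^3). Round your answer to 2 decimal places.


Step 1: Volume of solids = flask volume - water volume with soil
Step 2: V_solids = 81.8 - 56.7 = 25.1 mL
Step 3: Particle density = mass / V_solids = 64.0 / 25.1 = 2.55 g/cm^3

2.55


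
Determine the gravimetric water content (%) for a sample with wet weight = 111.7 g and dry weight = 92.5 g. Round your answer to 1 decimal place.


Step 1: Water mass = wet - dry = 111.7 - 92.5 = 19.2 g
Step 2: w = 100 * water mass / dry mass
Step 3: w = 100 * 19.2 / 92.5 = 20.8%

20.8


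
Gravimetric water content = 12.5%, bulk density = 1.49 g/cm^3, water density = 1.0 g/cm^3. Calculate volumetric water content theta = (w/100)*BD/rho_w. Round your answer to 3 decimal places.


Step 1: theta = (w / 100) * BD / rho_w
Step 2: theta = (12.5 / 100) * 1.49 / 1.0
Step 3: theta = 0.125 * 1.49
Step 4: theta = 0.186

0.186


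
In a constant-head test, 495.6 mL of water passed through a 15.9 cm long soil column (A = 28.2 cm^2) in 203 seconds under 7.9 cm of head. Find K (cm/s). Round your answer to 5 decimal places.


Step 1: K = Q * L / (A * t * h)
Step 2: Numerator = 495.6 * 15.9 = 7880.04
Step 3: Denominator = 28.2 * 203 * 7.9 = 45224.34
Step 4: K = 7880.04 / 45224.34 = 0.17424 cm/s

0.17424


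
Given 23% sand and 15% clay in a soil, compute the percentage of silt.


Step 1: sand + silt + clay = 100%
Step 2: silt = 100 - sand - clay
Step 3: silt = 100 - 23 - 15
Step 4: silt = 62%

62


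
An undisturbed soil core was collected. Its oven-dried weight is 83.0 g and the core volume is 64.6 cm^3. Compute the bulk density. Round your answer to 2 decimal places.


Step 1: Identify the formula: BD = dry mass / volume
Step 2: Substitute values: BD = 83.0 / 64.6
Step 3: BD = 1.28 g/cm^3

1.28


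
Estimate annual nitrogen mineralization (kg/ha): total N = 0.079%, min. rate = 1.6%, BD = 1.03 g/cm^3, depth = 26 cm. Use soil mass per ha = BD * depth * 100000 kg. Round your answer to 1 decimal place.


Step 1: Soil mass per ha = BD * depth * 100000 = 1.03 * 26 * 100000 = 2678000 kg
Step 2: Total N pool = soil mass * N%/100 = 2678000 * 0.079/100 = 2115.62 kg/ha
Step 3: N mineralized = N pool * rate%/100 = 2115.62 * 1.6/100 = 33.8 kg/ha/yr

33.8


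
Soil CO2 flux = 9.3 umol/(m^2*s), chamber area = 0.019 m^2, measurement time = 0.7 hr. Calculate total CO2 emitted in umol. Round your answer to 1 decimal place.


Step 1: Convert time to seconds: 0.7 hr * 3600 = 2520.0 s
Step 2: Total = flux * area * time_s
Step 3: Total = 9.3 * 0.019 * 2520.0
Step 4: Total = 445.3 umol

445.3


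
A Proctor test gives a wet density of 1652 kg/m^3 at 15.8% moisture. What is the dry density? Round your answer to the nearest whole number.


Step 1: Dry density = wet density / (1 + w/100)
Step 2: Dry density = 1652 / (1 + 15.8/100)
Step 3: Dry density = 1652 / 1.158
Step 4: Dry density = 1427 kg/m^3

1427


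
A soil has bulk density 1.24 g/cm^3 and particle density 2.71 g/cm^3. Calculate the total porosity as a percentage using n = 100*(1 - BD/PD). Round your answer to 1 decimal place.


Step 1: Formula: n = 100 * (1 - BD / PD)
Step 2: n = 100 * (1 - 1.24 / 2.71)
Step 3: n = 100 * (1 - 0.45756)
Step 4: n = 54.2%

54.2


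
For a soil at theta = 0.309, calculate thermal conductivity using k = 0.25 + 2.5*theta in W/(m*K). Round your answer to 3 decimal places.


Step 1: k = 0.25 + 2.5 * theta
Step 2: k = 0.25 + 2.5 * 0.309
Step 3: k = 0.25 + 0.773
Step 4: k = 1.023 W/(m*K)

1.023


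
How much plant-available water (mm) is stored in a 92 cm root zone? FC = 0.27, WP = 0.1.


Step 1: Available water = (FC - WP) * depth * 10
Step 2: AW = (0.27 - 0.1) * 92 * 10
Step 3: AW = 0.17 * 92 * 10
Step 4: AW = 156.4 mm

156.4


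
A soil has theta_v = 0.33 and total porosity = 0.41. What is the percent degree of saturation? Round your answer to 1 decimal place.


Step 1: S = 100 * theta_v / n
Step 2: S = 100 * 0.33 / 0.41
Step 3: S = 80.5%

80.5


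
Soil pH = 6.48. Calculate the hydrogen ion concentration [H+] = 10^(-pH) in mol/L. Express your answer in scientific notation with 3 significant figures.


Step 1: [H+] = 10^(-pH)
Step 2: [H+] = 10^(-6.48)
Step 3: [H+] = 3.31e-07 mol/L

3.31e-07


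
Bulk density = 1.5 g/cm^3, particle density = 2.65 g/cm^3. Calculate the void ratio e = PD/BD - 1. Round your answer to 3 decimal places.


Step 1: e = PD / BD - 1
Step 2: e = 2.65 / 1.5 - 1
Step 3: e = 1.76667 - 1
Step 4: e = 0.767

0.767


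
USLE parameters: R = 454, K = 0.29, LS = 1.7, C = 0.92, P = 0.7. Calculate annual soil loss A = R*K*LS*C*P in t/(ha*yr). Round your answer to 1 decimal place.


Step 1: A = R * K * LS * C * P
Step 2: R * K = 454 * 0.29 = 131.66
Step 3: (R*K) * LS = 131.66 * 1.7 = 223.822
Step 4: * C * P = 223.822 * 0.92 * 0.7 = 144.1
Step 5: A = 144.1 t/(ha*yr)

144.1


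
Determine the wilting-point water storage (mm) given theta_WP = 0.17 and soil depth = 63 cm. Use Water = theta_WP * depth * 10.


Step 1: Water (mm) = theta_WP * depth * 10
Step 2: Water = 0.17 * 63 * 10
Step 3: Water = 107.1 mm

107.1


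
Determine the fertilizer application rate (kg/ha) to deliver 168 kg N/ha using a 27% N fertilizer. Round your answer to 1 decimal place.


Step 1: Fertilizer rate = target N / (N content / 100)
Step 2: Rate = 168 / (27 / 100)
Step 3: Rate = 168 / 0.27
Step 4: Rate = 622.2 kg/ha

622.2


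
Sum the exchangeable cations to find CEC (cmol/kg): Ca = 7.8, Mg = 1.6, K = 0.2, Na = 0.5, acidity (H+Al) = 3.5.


Step 1: CEC = Ca + Mg + K + Na + (H+Al)
Step 2: CEC = 7.8 + 1.6 + 0.2 + 0.5 + 3.5
Step 3: CEC = 13.6 cmol/kg

13.6


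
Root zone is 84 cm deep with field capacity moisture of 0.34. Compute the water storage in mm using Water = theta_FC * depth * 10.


Step 1: Water (mm) = theta_FC * depth (cm) * 10
Step 2: Water = 0.34 * 84 * 10
Step 3: Water = 285.6 mm

285.6


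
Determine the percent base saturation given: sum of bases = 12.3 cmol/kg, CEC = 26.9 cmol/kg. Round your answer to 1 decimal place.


Step 1: BS = 100 * (sum of bases) / CEC
Step 2: BS = 100 * 12.3 / 26.9
Step 3: BS = 45.7%

45.7


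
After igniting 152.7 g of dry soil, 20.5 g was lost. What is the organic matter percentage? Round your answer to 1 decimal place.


Step 1: OM% = 100 * LOI / sample mass
Step 2: OM = 100 * 20.5 / 152.7
Step 3: OM = 13.4%

13.4


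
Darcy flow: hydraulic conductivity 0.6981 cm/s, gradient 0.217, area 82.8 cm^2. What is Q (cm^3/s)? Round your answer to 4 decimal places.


Step 1: Apply Darcy's law: Q = K * i * A
Step 2: Q = 0.6981 * 0.217 * 82.8
Step 3: Q = 12.5432 cm^3/s

12.5432


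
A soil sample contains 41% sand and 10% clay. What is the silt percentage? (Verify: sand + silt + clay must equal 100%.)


Step 1: sand + silt + clay = 100%
Step 2: silt = 100 - sand - clay
Step 3: silt = 100 - 41 - 10
Step 4: silt = 49%

49


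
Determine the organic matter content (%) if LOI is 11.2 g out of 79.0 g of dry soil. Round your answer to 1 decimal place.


Step 1: OM% = 100 * LOI / sample mass
Step 2: OM = 100 * 11.2 / 79.0
Step 3: OM = 14.2%

14.2


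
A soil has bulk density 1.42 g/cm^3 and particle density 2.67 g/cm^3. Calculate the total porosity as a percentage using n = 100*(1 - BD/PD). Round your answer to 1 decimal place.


Step 1: Formula: n = 100 * (1 - BD / PD)
Step 2: n = 100 * (1 - 1.42 / 2.67)
Step 3: n = 100 * (1 - 0.53184)
Step 4: n = 46.8%

46.8


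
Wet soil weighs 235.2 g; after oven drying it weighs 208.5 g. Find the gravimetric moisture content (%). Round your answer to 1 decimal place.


Step 1: Water mass = wet - dry = 235.2 - 208.5 = 26.7 g
Step 2: w = 100 * water mass / dry mass
Step 3: w = 100 * 26.7 / 208.5 = 12.8%

12.8


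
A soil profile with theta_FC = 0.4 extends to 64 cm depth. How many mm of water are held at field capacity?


Step 1: Water (mm) = theta_FC * depth (cm) * 10
Step 2: Water = 0.4 * 64 * 10
Step 3: Water = 256.0 mm

256.0


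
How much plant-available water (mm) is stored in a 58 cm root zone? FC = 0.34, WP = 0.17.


Step 1: Available water = (FC - WP) * depth * 10
Step 2: AW = (0.34 - 0.17) * 58 * 10
Step 3: AW = 0.17 * 58 * 10
Step 4: AW = 98.6 mm

98.6


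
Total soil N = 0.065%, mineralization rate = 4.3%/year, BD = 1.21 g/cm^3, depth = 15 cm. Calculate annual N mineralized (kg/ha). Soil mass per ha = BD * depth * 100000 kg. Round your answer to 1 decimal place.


Step 1: Soil mass per ha = BD * depth * 100000 = 1.21 * 15 * 100000 = 1815000 kg
Step 2: Total N pool = soil mass * N%/100 = 1815000 * 0.065/100 = 1179.75 kg/ha
Step 3: N mineralized = N pool * rate%/100 = 1179.75 * 4.3/100 = 50.7 kg/ha/yr

50.7


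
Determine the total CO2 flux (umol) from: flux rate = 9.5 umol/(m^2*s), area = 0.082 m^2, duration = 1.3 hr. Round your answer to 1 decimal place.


Step 1: Convert time to seconds: 1.3 hr * 3600 = 4680.0 s
Step 2: Total = flux * area * time_s
Step 3: Total = 9.5 * 0.082 * 4680.0
Step 4: Total = 3645.7 umol

3645.7


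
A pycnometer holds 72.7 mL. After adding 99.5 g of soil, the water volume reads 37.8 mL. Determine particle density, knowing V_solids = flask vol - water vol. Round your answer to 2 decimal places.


Step 1: Volume of solids = flask volume - water volume with soil
Step 2: V_solids = 72.7 - 37.8 = 34.9 mL
Step 3: Particle density = mass / V_solids = 99.5 / 34.9 = 2.85 g/cm^3

2.85


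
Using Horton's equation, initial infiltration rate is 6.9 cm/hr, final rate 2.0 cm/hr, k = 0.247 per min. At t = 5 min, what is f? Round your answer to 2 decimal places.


Step 1: f = fc + (f0 - fc) * exp(-k * t)
Step 2: exp(-0.247 * 5) = 0.290835
Step 3: f = 2.0 + (6.9 - 2.0) * 0.290835
Step 4: f = 2.0 + 4.9 * 0.290835
Step 5: f = 3.43 cm/hr

3.43


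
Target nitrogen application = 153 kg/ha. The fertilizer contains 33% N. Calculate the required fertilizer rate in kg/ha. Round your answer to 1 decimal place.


Step 1: Fertilizer rate = target N / (N content / 100)
Step 2: Rate = 153 / (33 / 100)
Step 3: Rate = 153 / 0.33
Step 4: Rate = 463.6 kg/ha

463.6


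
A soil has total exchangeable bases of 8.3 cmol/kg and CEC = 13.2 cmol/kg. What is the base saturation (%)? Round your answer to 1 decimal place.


Step 1: BS = 100 * (sum of bases) / CEC
Step 2: BS = 100 * 8.3 / 13.2
Step 3: BS = 62.9%

62.9


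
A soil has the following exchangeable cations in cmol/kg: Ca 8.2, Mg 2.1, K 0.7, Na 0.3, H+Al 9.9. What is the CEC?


Step 1: CEC = Ca + Mg + K + Na + (H+Al)
Step 2: CEC = 8.2 + 2.1 + 0.7 + 0.3 + 9.9
Step 3: CEC = 21.2 cmol/kg

21.2


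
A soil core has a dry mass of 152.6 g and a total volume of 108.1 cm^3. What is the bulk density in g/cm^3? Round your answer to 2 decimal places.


Step 1: Identify the formula: BD = dry mass / volume
Step 2: Substitute values: BD = 152.6 / 108.1
Step 3: BD = 1.41 g/cm^3

1.41


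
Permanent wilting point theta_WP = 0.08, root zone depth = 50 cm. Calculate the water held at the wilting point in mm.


Step 1: Water (mm) = theta_WP * depth * 10
Step 2: Water = 0.08 * 50 * 10
Step 3: Water = 40.0 mm

40.0


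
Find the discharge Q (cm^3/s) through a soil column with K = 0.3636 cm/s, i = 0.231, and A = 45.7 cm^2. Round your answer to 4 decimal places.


Step 1: Apply Darcy's law: Q = K * i * A
Step 2: Q = 0.3636 * 0.231 * 45.7
Step 3: Q = 3.8384 cm^3/s

3.8384


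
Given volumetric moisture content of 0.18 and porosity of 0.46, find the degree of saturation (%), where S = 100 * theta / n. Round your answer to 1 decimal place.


Step 1: S = 100 * theta_v / n
Step 2: S = 100 * 0.18 / 0.46
Step 3: S = 39.1%

39.1


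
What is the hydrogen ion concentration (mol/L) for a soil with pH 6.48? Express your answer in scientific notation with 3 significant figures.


Step 1: [H+] = 10^(-pH)
Step 2: [H+] = 10^(-6.48)
Step 3: [H+] = 3.31e-07 mol/L

3.31e-07


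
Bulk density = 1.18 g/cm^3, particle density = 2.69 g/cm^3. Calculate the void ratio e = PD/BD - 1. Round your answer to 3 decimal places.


Step 1: e = PD / BD - 1
Step 2: e = 2.69 / 1.18 - 1
Step 3: e = 2.27966 - 1
Step 4: e = 1.28

1.28


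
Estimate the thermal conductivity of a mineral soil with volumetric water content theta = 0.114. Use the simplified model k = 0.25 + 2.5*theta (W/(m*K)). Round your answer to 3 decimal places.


Step 1: k = 0.25 + 2.5 * theta
Step 2: k = 0.25 + 2.5 * 0.114
Step 3: k = 0.25 + 0.285
Step 4: k = 0.535 W/(m*K)

0.535


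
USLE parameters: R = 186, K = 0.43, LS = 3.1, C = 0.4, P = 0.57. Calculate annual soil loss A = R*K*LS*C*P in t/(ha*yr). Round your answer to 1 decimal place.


Step 1: A = R * K * LS * C * P
Step 2: R * K = 186 * 0.43 = 79.98
Step 3: (R*K) * LS = 79.98 * 3.1 = 247.938
Step 4: * C * P = 247.938 * 0.4 * 0.57 = 56.5
Step 5: A = 56.5 t/(ha*yr)

56.5


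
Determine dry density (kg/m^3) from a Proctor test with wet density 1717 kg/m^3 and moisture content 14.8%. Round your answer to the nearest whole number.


Step 1: Dry density = wet density / (1 + w/100)
Step 2: Dry density = 1717 / (1 + 14.8/100)
Step 3: Dry density = 1717 / 1.148
Step 4: Dry density = 1496 kg/m^3

1496


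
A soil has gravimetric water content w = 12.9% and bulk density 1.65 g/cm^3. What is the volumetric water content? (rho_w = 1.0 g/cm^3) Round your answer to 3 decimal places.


Step 1: theta = (w / 100) * BD / rho_w
Step 2: theta = (12.9 / 100) * 1.65 / 1.0
Step 3: theta = 0.129 * 1.65
Step 4: theta = 0.213

0.213


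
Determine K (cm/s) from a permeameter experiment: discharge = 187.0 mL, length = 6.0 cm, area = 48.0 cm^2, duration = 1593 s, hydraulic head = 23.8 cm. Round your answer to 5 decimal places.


Step 1: K = Q * L / (A * t * h)
Step 2: Numerator = 187.0 * 6.0 = 1122.0
Step 3: Denominator = 48.0 * 1593 * 23.8 = 1819843.2
Step 4: K = 1122.0 / 1819843.2 = 0.00062 cm/s

0.00062


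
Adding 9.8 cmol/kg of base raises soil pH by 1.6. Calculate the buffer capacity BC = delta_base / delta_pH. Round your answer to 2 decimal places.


Step 1: BC = change in base / change in pH
Step 2: BC = 9.8 / 1.6
Step 3: BC = 6.13 cmol/(kg*pH unit)

6.13


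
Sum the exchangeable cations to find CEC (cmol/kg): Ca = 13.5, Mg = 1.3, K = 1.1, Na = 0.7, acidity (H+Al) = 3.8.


Step 1: CEC = Ca + Mg + K + Na + (H+Al)
Step 2: CEC = 13.5 + 1.3 + 1.1 + 0.7 + 3.8
Step 3: CEC = 20.4 cmol/kg

20.4


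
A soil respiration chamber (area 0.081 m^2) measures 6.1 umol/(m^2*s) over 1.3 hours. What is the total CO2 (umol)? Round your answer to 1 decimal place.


Step 1: Convert time to seconds: 1.3 hr * 3600 = 4680.0 s
Step 2: Total = flux * area * time_s
Step 3: Total = 6.1 * 0.081 * 4680.0
Step 4: Total = 2312.4 umol

2312.4


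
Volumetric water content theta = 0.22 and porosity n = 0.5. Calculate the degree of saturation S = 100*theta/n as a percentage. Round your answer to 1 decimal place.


Step 1: S = 100 * theta_v / n
Step 2: S = 100 * 0.22 / 0.5
Step 3: S = 44.0%

44.0


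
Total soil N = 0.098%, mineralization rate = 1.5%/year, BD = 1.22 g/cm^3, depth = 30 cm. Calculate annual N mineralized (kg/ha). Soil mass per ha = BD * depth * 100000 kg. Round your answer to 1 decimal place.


Step 1: Soil mass per ha = BD * depth * 100000 = 1.22 * 30 * 100000 = 3660000 kg
Step 2: Total N pool = soil mass * N%/100 = 3660000 * 0.098/100 = 3586.8 kg/ha
Step 3: N mineralized = N pool * rate%/100 = 3586.8 * 1.5/100 = 53.8 kg/ha/yr

53.8


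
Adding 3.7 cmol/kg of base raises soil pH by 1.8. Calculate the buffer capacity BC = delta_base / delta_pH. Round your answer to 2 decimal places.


Step 1: BC = change in base / change in pH
Step 2: BC = 3.7 / 1.8
Step 3: BC = 2.06 cmol/(kg*pH unit)

2.06


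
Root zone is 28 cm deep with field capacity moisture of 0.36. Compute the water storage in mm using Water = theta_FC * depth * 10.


Step 1: Water (mm) = theta_FC * depth (cm) * 10
Step 2: Water = 0.36 * 28 * 10
Step 3: Water = 100.8 mm

100.8


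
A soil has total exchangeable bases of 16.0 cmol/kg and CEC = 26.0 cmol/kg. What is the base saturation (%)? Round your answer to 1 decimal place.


Step 1: BS = 100 * (sum of bases) / CEC
Step 2: BS = 100 * 16.0 / 26.0
Step 3: BS = 61.5%

61.5


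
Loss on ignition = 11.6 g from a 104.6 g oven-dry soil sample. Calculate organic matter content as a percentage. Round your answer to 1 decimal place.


Step 1: OM% = 100 * LOI / sample mass
Step 2: OM = 100 * 11.6 / 104.6
Step 3: OM = 11.1%

11.1


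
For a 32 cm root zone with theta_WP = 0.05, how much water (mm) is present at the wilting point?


Step 1: Water (mm) = theta_WP * depth * 10
Step 2: Water = 0.05 * 32 * 10
Step 3: Water = 16.0 mm

16.0


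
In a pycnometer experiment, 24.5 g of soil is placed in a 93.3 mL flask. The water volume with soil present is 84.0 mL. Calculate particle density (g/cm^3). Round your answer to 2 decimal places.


Step 1: Volume of solids = flask volume - water volume with soil
Step 2: V_solids = 93.3 - 84.0 = 9.3 mL
Step 3: Particle density = mass / V_solids = 24.5 / 9.3 = 2.63 g/cm^3

2.63


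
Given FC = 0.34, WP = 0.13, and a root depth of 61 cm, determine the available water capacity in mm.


Step 1: Available water = (FC - WP) * depth * 10
Step 2: AW = (0.34 - 0.13) * 61 * 10
Step 3: AW = 0.21 * 61 * 10
Step 4: AW = 128.1 mm

128.1


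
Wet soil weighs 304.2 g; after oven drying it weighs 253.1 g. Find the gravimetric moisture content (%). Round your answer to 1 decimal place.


Step 1: Water mass = wet - dry = 304.2 - 253.1 = 51.1 g
Step 2: w = 100 * water mass / dry mass
Step 3: w = 100 * 51.1 / 253.1 = 20.2%

20.2


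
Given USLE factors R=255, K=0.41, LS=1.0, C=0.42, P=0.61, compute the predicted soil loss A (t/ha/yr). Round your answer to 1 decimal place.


Step 1: A = R * K * LS * C * P
Step 2: R * K = 255 * 0.41 = 104.55
Step 3: (R*K) * LS = 104.55 * 1.0 = 104.55
Step 4: * C * P = 104.55 * 0.42 * 0.61 = 26.8
Step 5: A = 26.8 t/(ha*yr)

26.8
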